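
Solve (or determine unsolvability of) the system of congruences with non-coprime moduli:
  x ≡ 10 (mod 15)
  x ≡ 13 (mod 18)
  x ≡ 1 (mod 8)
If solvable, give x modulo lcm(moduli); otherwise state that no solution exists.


Moduli 15, 18, 8 are not pairwise coprime, so CRT works modulo lcm(m_i) when all pairwise compatibility conditions hold.
Pairwise compatibility: gcd(m_i, m_j) must divide a_i - a_j for every pair.
Merge one congruence at a time:
  Start: x ≡ 10 (mod 15).
  Combine with x ≡ 13 (mod 18): gcd(15, 18) = 3; 13 - 10 = 3, which IS divisible by 3, so compatible.
    Write x = 10 + 15·t and substitute into x ≡ 13 (mod 18): 15·t ≡ 13 − 10 = 3 (mod 18).
    Divide the congruence (and modulus) by g = 3: 5·t ≡ 1 (mod 6).
    The inverse of 5 mod 6 is 5 (since 5·5 = 25 = 4·6 + 1), so t ≡ 5·1 = 5 ≡ 5 (mod 6).
    Then x = 10 + 15·5 = 85, valid modulo lcm(15, 18) = 90: x ≡ 85 (mod 90).
  Combine with x ≡ 1 (mod 8): gcd(90, 8) = 2; 1 - 85 = -84, which IS divisible by 2, so compatible.
    Write x = 85 + 90·t and substitute into x ≡ 1 (mod 8): 90·t ≡ 1 − 85 = -84 (mod 8).
    Divide the congruence (and modulus) by g = 2: 45·t ≡ -42 (mod 4).
    Reduce coefficients mod 4: 1·t ≡ 2 (mod 4).
    So t ≡ 2 (mod 4).
    Then x = 85 + 90·2 = 265, valid modulo lcm(90, 8) = 360: x ≡ 265 (mod 360).
Verify: 265 mod 15 = 10, 265 mod 18 = 13, 265 mod 8 = 1.

x ≡ 265 (mod 360).


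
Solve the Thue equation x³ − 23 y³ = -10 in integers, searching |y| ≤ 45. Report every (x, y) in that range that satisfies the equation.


The equation is x³ - 23y³ = -10. For fixed y, x³ = 23·y³ − 10, so a solution requires the RHS to be a perfect cube.
Strategy: iterate y from -45 to 45, compute RHS = 23·y³ − 10, and check whether it is a (positive or negative) perfect cube.
Check small values of y:
  y = 0: RHS = -10 is not a perfect cube.
  y = 1: RHS = 13 is not a perfect cube.
  y = -1: RHS = -33 is not a perfect cube.
  y = 2: RHS = 174 is not a perfect cube.
  y = -2: RHS = -194 is not a perfect cube.
  y = 3: RHS = 611 is not a perfect cube.
  y = -3: RHS = -631 is not a perfect cube.
Continuing the search up to |y| = 45 finds no solutions either.
No (x, y) in the scanned range satisfies the equation.

No integer solutions with |y| ≤ 45.


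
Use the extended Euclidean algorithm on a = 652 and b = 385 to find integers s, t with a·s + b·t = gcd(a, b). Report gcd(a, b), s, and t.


Euclidean algorithm on (652, 385) — divide until remainder is 0:
  652 = 1 · 385 + 267
  385 = 1 · 267 + 118
  267 = 2 · 118 + 31
  118 = 3 · 31 + 25
  31 = 1 · 25 + 6
  25 = 4 · 6 + 1
  6 = 6 · 1 + 0
gcd(652, 385) = 1.
Track Bezout coefficients alongside the remainders: start with r₀ = 652 = a·1 + b·0 (s = 1, t = 0) and r₁ = 385 = a·0 + b·1 (s = 0, t = 1); each new remainder r_{k+1} = r_{k-1} − q_k·r_k inherits s_{k+1} = s_{k-1} − q_k·s_k, t_{k+1} = t_{k-1} − q_k·t_k, so r_k = a·s_k + b·t_k at every step:
  q = 1: r = 267, s = 1 − 1·0 = 1, t = 0 − 1·1 = -1  (check: 652·1 + 385·(-1) = 267)
  q = 1: r = 118, s = 0 − 1·1 = -1, t = 1 − 1·(-1) = 2  (check: 652·(-1) + 385·2 = 118)
  q = 2: r = 31, s = 1 − 2·(-1) = 3, t = -1 − 2·2 = -5  (check: 652·3 + 385·(-5) = 31)
  q = 3: r = 25, s = -1 − 3·3 = -10, t = 2 − 3·(-5) = 17  (check: 652·(-10) + 385·17 = 25)
  q = 1: r = 6, s = 3 − 1·(-10) = 13, t = -5 − 1·17 = -22  (check: 652·13 + 385·(-22) = 6)
  q = 4: r = 1, s = -10 − 4·13 = -62, t = 17 − 4·(-22) = 105  (check: 652·(-62) + 385·105 = 1)
The row with r = 1 (the gcd) gives the Bezout coefficients s = -62, t = 105.
Result: 652 · (-62) + 385 · (105) = 1.

gcd(652, 385) = 1; s = -62, t = 105 (check: 652·(-62) + 385·105 = 1).


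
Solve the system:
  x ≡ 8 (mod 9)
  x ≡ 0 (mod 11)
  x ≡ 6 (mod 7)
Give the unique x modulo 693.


Moduli 9, 11, 7 are pairwise coprime; by CRT there is a unique solution modulo M = 9 · 11 · 7 = 693.
Solve pairwise, accumulating the modulus:
  Start with x ≡ 8 (mod 9).
  Combine with x ≡ 0 (mod 11): since gcd(9, 11) = 1, we get a unique residue mod 99.
    Write x = 8 + 9·t and substitute into x ≡ 0 (mod 11): 9·t ≡ 0 − 8 = -8 (mod 11).
    Reduce coefficients mod 11: 9·t ≡ 3 (mod 11).
    The inverse of 9 mod 11 is 5 (since 9·5 = 45 = 4·11 + 1), so t ≡ 5·3 = 15 ≡ 4 (mod 11).
    Then x = 8 + 9·4 = 44, valid modulo lcm(9, 11) = 99: x ≡ 44 (mod 99).
  Combine with x ≡ 6 (mod 7): since gcd(99, 7) = 1, we get a unique residue mod 693.
    Write x = 44 + 99·t and substitute into x ≡ 6 (mod 7): 99·t ≡ 6 − 44 = -38 (mod 7).
    Reduce coefficients mod 7: 1·t ≡ 4 (mod 7).
    So t ≡ 4 (mod 7).
    Then x = 44 + 99·4 = 440, valid modulo lcm(99, 7) = 693: x ≡ 440 (mod 693).
Verify: 440 mod 9 = 8 ✓, 440 mod 11 = 0 ✓, 440 mod 7 = 6 ✓.

x ≡ 440 (mod 693).


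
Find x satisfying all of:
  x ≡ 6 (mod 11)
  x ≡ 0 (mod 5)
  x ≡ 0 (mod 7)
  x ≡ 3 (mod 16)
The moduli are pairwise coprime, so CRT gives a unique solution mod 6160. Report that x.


Product of moduli M = 11 · 5 · 7 · 16 = 6160.
Merge one congruence at a time:
  Start: x ≡ 6 (mod 11).
  Combine with x ≡ 0 (mod 5); new modulus lcm = 55.
    Write x = 6 + 11·t and substitute into x ≡ 0 (mod 5): 11·t ≡ 0 − 6 = -6 (mod 5).
    Reduce coefficients mod 5: 1·t ≡ 4 (mod 5).
    So t ≡ 4 (mod 5).
    Then x = 6 + 11·4 = 50, valid modulo lcm(11, 5) = 55: x ≡ 50 (mod 55).
  Combine with x ≡ 0 (mod 7); new modulus lcm = 385.
    Write x = 50 + 55·t and substitute into x ≡ 0 (mod 7): 55·t ≡ 0 − 50 = -50 (mod 7).
    Reduce coefficients mod 7: 6·t ≡ 6 (mod 7).
    The inverse of 6 mod 7 is 6 (since 6·6 = 36 = 5·7 + 1), so t ≡ 6·6 = 36 ≡ 1 (mod 7).
    Then x = 50 + 55·1 = 105, valid modulo lcm(55, 7) = 385: x ≡ 105 (mod 385).
  Combine with x ≡ 3 (mod 16); new modulus lcm = 6160.
    Write x = 105 + 385·t and substitute into x ≡ 3 (mod 16): 385·t ≡ 3 − 105 = -102 (mod 16).
    Reduce coefficients mod 16: 1·t ≡ 10 (mod 16).
    So t ≡ 10 (mod 16).
    Then x = 105 + 385·10 = 3955, valid modulo lcm(385, 16) = 6160: x ≡ 3955 (mod 6160).
Verify against each original: 3955 mod 11 = 6, 3955 mod 5 = 0, 3955 mod 7 = 0, 3955 mod 16 = 3.

x ≡ 3955 (mod 6160).


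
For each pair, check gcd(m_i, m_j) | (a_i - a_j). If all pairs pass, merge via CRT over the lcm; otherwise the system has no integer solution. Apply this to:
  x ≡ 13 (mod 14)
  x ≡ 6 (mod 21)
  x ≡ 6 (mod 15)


Moduli 14, 21, 15 are not pairwise coprime, so CRT works modulo lcm(m_i) when all pairwise compatibility conditions hold.
Pairwise compatibility: gcd(m_i, m_j) must divide a_i - a_j for every pair.
Merge one congruence at a time:
  Start: x ≡ 13 (mod 14).
  Combine with x ≡ 6 (mod 21): gcd(14, 21) = 7; 6 - 13 = -7, which IS divisible by 7, so compatible.
    Write x = 13 + 14·t and substitute into x ≡ 6 (mod 21): 14·t ≡ 6 − 13 = -7 (mod 21).
    Divide the congruence (and modulus) by g = 7: 2·t ≡ -1 (mod 3).
    Reduce coefficients mod 3: 2·t ≡ 2 (mod 3).
    The inverse of 2 mod 3 is 2 (since 2·2 = 4 = 1·3 + 1), so t ≡ 2·2 = 4 ≡ 1 (mod 3).
    Then x = 13 + 14·1 = 27, valid modulo lcm(14, 21) = 42: x ≡ 27 (mod 42).
  Combine with x ≡ 6 (mod 15): gcd(42, 15) = 3; 6 - 27 = -21, which IS divisible by 3, so compatible.
    Write x = 27 + 42·t and substitute into x ≡ 6 (mod 15): 42·t ≡ 6 − 27 = -21 (mod 15).
    Divide the congruence (and modulus) by g = 3: 14·t ≡ -7 (mod 5).
    Reduce coefficients mod 5: 4·t ≡ 3 (mod 5).
    The inverse of 4 mod 5 is 4 (since 4·4 = 16 = 3·5 + 1), so t ≡ 4·3 = 12 ≡ 2 (mod 5).
    Then x = 27 + 42·2 = 111, valid modulo lcm(42, 15) = 210: x ≡ 111 (mod 210).
Verify: 111 mod 14 = 13, 111 mod 21 = 6, 111 mod 15 = 6.

x ≡ 111 (mod 210).


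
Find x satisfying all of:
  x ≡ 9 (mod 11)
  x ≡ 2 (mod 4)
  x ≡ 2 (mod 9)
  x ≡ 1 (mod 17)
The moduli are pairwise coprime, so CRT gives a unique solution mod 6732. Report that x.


Product of moduli M = 11 · 4 · 9 · 17 = 6732.
Merge one congruence at a time:
  Start: x ≡ 9 (mod 11).
  Combine with x ≡ 2 (mod 4); new modulus lcm = 44.
    Write x = 9 + 11·t and substitute into x ≡ 2 (mod 4): 11·t ≡ 2 − 9 = -7 (mod 4).
    Reduce coefficients mod 4: 3·t ≡ 1 (mod 4).
    The inverse of 3 mod 4 is 3 (since 3·3 = 9 = 2·4 + 1), so t ≡ 3·1 = 3 ≡ 3 (mod 4).
    Then x = 9 + 11·3 = 42, valid modulo lcm(11, 4) = 44: x ≡ 42 (mod 44).
  Combine with x ≡ 2 (mod 9); new modulus lcm = 396.
    Write x = 42 + 44·t and substitute into x ≡ 2 (mod 9): 44·t ≡ 2 − 42 = -40 (mod 9).
    Reduce coefficients mod 9: 8·t ≡ 5 (mod 9).
    The inverse of 8 mod 9 is 8 (since 8·8 = 64 = 7·9 + 1), so t ≡ 8·5 = 40 ≡ 4 (mod 9).
    Then x = 42 + 44·4 = 218, valid modulo lcm(44, 9) = 396: x ≡ 218 (mod 396).
  Combine with x ≡ 1 (mod 17); new modulus lcm = 6732.
    Write x = 218 + 396·t and substitute into x ≡ 1 (mod 17): 396·t ≡ 1 − 218 = -217 (mod 17).
    Reduce coefficients mod 17: 5·t ≡ 4 (mod 17).
    The inverse of 5 mod 17 is 7 (since 5·7 = 35 = 2·17 + 1), so t ≡ 7·4 = 28 ≡ 11 (mod 17).
    Then x = 218 + 396·11 = 4574, valid modulo lcm(396, 17) = 6732: x ≡ 4574 (mod 6732).
Verify against each original: 4574 mod 11 = 9, 4574 mod 4 = 2, 4574 mod 9 = 2, 4574 mod 17 = 1.

x ≡ 4574 (mod 6732).


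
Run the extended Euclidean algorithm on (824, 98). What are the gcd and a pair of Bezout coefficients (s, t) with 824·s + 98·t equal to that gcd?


Euclidean algorithm on (824, 98) — divide until remainder is 0:
  824 = 8 · 98 + 40
  98 = 2 · 40 + 18
  40 = 2 · 18 + 4
  18 = 4 · 4 + 2
  4 = 2 · 2 + 0
gcd(824, 98) = 2.
Track Bezout coefficients alongside the remainders: start with r₀ = 824 = a·1 + b·0 (s = 1, t = 0) and r₁ = 98 = a·0 + b·1 (s = 0, t = 1); each new remainder r_{k+1} = r_{k-1} − q_k·r_k inherits s_{k+1} = s_{k-1} − q_k·s_k, t_{k+1} = t_{k-1} − q_k·t_k, so r_k = a·s_k + b·t_k at every step:
  q = 8: r = 40, s = 1 − 8·0 = 1, t = 0 − 8·1 = -8  (check: 824·1 + 98·(-8) = 40)
  q = 2: r = 18, s = 0 − 2·1 = -2, t = 1 − 2·(-8) = 17  (check: 824·(-2) + 98·17 = 18)
  q = 2: r = 4, s = 1 − 2·(-2) = 5, t = -8 − 2·17 = -42  (check: 824·5 + 98·(-42) = 4)
  q = 4: r = 2, s = -2 − 4·5 = -22, t = 17 − 4·(-42) = 185  (check: 824·(-22) + 98·185 = 2)
The row with r = 2 (the gcd) gives the Bezout coefficients s = -22, t = 185.
Result: 824 · (-22) + 98 · (185) = 2.

gcd(824, 98) = 2; s = -22, t = 185 (check: 824·(-22) + 98·185 = 2).


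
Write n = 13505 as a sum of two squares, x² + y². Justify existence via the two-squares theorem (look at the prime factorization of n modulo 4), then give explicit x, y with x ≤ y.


Step 1: Factor n = 13505 = 5 · 37 · 73.
Step 2: Check the mod-4 condition on each prime factor: 5 ≡ 1 (mod 4), exponent 1; 37 ≡ 1 (mod 4), exponent 1; 73 ≡ 1 (mod 4), exponent 1.
All primes ≡ 3 (mod 4) appear to even exponent (or don't appear), so by the two-squares theorem n IS expressible as a sum of two squares.
Step 3: Build a representation. Here n = 5 · 37 · 73 is a product of primes ≡ 1 (mod 4). Each prime p ≡ 1 (mod 4) is itself a sum of two squares; find a² by testing p − a² for a perfect square:
  5: 5 − 1² = 4 = 2² ⇒ 5 = 1² + 2².
  37: 37 − 1² = 36 = 6² ⇒ 37 = 1² + 6².
  73: 73 − 1² = 72, 73 − 2² = 69, 73 − 3² = 64 = 8² ⇒ 73 = 3² + 8².
  Combine using the Brahmagupta–Fibonacci identity (a² + b²)(c² + d²) = (ac − bd)² + (ad + bc)² = (ac + bd)² + (ad − bc)²:
  5 · 37 = 185: from (1² + 2²)(1² + 6²), take (1·1 − 2·6, 1·6 + 2·1) = (1 − 12, 6 + 2) = (-11, 8); dropping signs (only squares matter) gives (11, 8); check 11² + 8² = 121 + 64 = 185 ✓.
  185 · 73 = 13505: from (11² + 8²)(3² + 8²), take (11·3 − 8·8, 11·8 + 8·3) = (33 − 64, 88 + 24) = (-31, 112); dropping signs (only squares matter) gives (31, 112); check 31² + 112² = 961 + 12544 = 13505 ✓.
Step 4: Order so x ≤ y and verify: 31² + 112² = 961 + 12544 = 13505 = n. ✓

n = 13505 = 31² + 112² (one valid representation with x ≤ y).


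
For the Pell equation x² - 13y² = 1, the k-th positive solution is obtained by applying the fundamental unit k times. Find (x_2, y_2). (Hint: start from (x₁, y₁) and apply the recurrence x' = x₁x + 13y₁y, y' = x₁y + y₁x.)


Step 1: Find the fundamental solution (x₁, y₁) of x² - 13y² = 1.
  Expand √13 as a continued fraction. a₀ = ⌊√13⌋ = 3; iterate m_{k+1} = d_k·a_k − m_k, d_{k+1} = (13 − m_{k+1}²)/d_k, a_{k+1} = ⌊(a₀ + m_{k+1})/d_{k+1}⌋ (starting m₀ = 0, d₀ = 1), with convergents p_k = a_k·p_{k-1} + p_{k-2}, q_k = a_k·q_{k-1} + q_{k-2} (p₋₁ = 1, q₋₁ = 0):
  k = 0: a₀ = 3; p₀/q₀ = 3/1; p₀² − 13·q₀² = 9 − 13 = -4.
  k = 1: m = 3, d = 4, a = ⌊(3 + 3)/4⌋ = 1; p/q = (1·3 + 1)/(1·1 + 0) = 4/1; p² − 13·q² = 16 − 13 = 3.
  k = 2: m = 1, d = 3, a = ⌊(3 + 1)/3⌋ = 1; p/q = (1·4 + 3)/(1·1 + 1) = 7/2; p² − 13·q² = 49 − 52 = -3.
  k = 3: m = 2, d = 3, a = ⌊(3 + 2)/3⌋ = 1; p/q = (1·7 + 4)/(1·2 + 1) = 11/3; p² − 13·q² = 121 − 117 = 4.
  k = 4: m = 1, d = 4, a = ⌊(3 + 1)/4⌋ = 1; p/q = (1·11 + 7)/(1·3 + 2) = 18/5; p² − 13·q² = 324 − 325 = -1.
  k = 5: m = 3, d = 1, a = ⌊(3 + 3)/1⌋ = 6; p/q = (6·18 + 11)/(6·5 + 3) = 119/33; p² − 13·q² = 14161 − 14157 = 4.
  k = 6: m = 3, d = 4, a = ⌊(3 + 3)/4⌋ = 1; p/q = (1·119 + 18)/(1·33 + 5) = 137/38; p² − 13·q² = 18769 − 18772 = -3.
  k = 7: m = 1, d = 3, a = ⌊(3 + 1)/3⌋ = 1; p/q = (1·137 + 119)/(1·38 + 33) = 256/71; p² − 13·q² = 65536 − 65533 = 3.
  k = 8: m = 2, d = 3, a = ⌊(3 + 2)/3⌋ = 1; p/q = (1·256 + 137)/(1·71 + 38) = 393/109; p² − 13·q² = 154449 − 154453 = -4.
  k = 9: m = 1, d = 4, a = ⌊(3 + 1)/4⌋ = 1; p/q = (1·393 + 256)/(1·109 + 71) = 649/180; p² − 13·q² = 421201 − 421200 = 1.
  The first convergent with p² − 13·q² = 1 gives the fundamental solution (x₁, y₁) = (649, 180).
Step 2: Apply the recurrence (x_{n+1}, y_{n+1}) = (x₁x_n + 13y₁y_n, x₁y_n + y₁x_n) repeatedly.
  From (x_1, y_1) = (649, 180): x_2 = 649·649 + 13·180·180 = 842401; y_2 = 649·180 + 180·649 = 233640.
Step 3: Verify x_2² - 13·y_2² = 709639444801 - 709639444800 = 1 (should be 1). ✓

(x_1, y_1) = (649, 180); (x_2, y_2) = (842401, 233640).


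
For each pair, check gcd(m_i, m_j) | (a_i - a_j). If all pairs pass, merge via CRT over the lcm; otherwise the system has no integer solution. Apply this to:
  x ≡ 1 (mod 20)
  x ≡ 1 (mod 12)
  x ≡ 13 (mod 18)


Moduli 20, 12, 18 are not pairwise coprime, so CRT works modulo lcm(m_i) when all pairwise compatibility conditions hold.
Pairwise compatibility: gcd(m_i, m_j) must divide a_i - a_j for every pair.
Merge one congruence at a time:
  Start: x ≡ 1 (mod 20).
  Combine with x ≡ 1 (mod 12): gcd(20, 12) = 4; 1 - 1 = 0, which IS divisible by 4, so compatible.
    Write x = 1 + 20·t and substitute into x ≡ 1 (mod 12): 20·t ≡ 1 − 1 = 0 (mod 12).
    Divide the congruence (and modulus) by g = 4: 5·t ≡ 0 (mod 3).
    Reduce coefficients mod 3: 2·t ≡ 0 (mod 3).
    The inverse of 2 mod 3 is 2 (since 2·2 = 4 = 1·3 + 1), so t ≡ 2·0 = 0 ≡ 0 (mod 3).
    Then x = 1 + 20·0 = 1, valid modulo lcm(20, 12) = 60: x ≡ 1 (mod 60).
  Combine with x ≡ 13 (mod 18): gcd(60, 18) = 6; 13 - 1 = 12, which IS divisible by 6, so compatible.
    Write x = 1 + 60·t and substitute into x ≡ 13 (mod 18): 60·t ≡ 13 − 1 = 12 (mod 18).
    Divide the congruence (and modulus) by g = 6: 10·t ≡ 2 (mod 3).
    Reduce coefficients mod 3: 1·t ≡ 2 (mod 3).
    So t ≡ 2 (mod 3).
    Then x = 1 + 60·2 = 121, valid modulo lcm(60, 18) = 180: x ≡ 121 (mod 180).
Verify: 121 mod 20 = 1, 121 mod 12 = 1, 121 mod 18 = 13.

x ≡ 121 (mod 180).


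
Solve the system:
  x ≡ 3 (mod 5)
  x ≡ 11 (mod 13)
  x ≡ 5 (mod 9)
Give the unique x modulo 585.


Moduli 5, 13, 9 are pairwise coprime; by CRT there is a unique solution modulo M = 5 · 13 · 9 = 585.
Solve pairwise, accumulating the modulus:
  Start with x ≡ 3 (mod 5).
  Combine with x ≡ 11 (mod 13): since gcd(5, 13) = 1, we get a unique residue mod 65.
    Write x = 3 + 5·t and substitute into x ≡ 11 (mod 13): 5·t ≡ 11 − 3 = 8 (mod 13).
    The inverse of 5 mod 13 is 8 (since 5·8 = 40 = 3·13 + 1), so t ≡ 8·8 = 64 ≡ 12 (mod 13).
    Then x = 3 + 5·12 = 63, valid modulo lcm(5, 13) = 65: x ≡ 63 (mod 65).
  Combine with x ≡ 5 (mod 9): since gcd(65, 9) = 1, we get a unique residue mod 585.
    Write x = 63 + 65·t and substitute into x ≡ 5 (mod 9): 65·t ≡ 5 − 63 = -58 (mod 9).
    Reduce coefficients mod 9: 2·t ≡ 5 (mod 9).
    The inverse of 2 mod 9 is 5 (since 2·5 = 10 = 1·9 + 1), so t ≡ 5·5 = 25 ≡ 7 (mod 9).
    Then x = 63 + 65·7 = 518, valid modulo lcm(65, 9) = 585: x ≡ 518 (mod 585).
Verify: 518 mod 5 = 3 ✓, 518 mod 13 = 11 ✓, 518 mod 9 = 5 ✓.

x ≡ 518 (mod 585).


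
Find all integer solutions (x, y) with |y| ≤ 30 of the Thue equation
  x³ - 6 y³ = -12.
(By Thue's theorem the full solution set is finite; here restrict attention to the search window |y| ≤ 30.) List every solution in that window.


The equation is x³ - 6y³ = -12. For fixed y, x³ = 6·y³ − 12, so a solution requires the RHS to be a perfect cube.
Strategy: iterate y from -30 to 30, compute RHS = 6·y³ − 12, and check whether it is a (positive or negative) perfect cube.
Check small values of y:
  y = 0: RHS = -12 is not a perfect cube.
  y = 1: RHS = -6 is not a perfect cube.
  y = -1: RHS = -18 is not a perfect cube.
  y = 2: RHS = 36 is not a perfect cube.
  y = -2: RHS = -60 is not a perfect cube.
  y = 3: RHS = 150 is not a perfect cube.
  y = -3: RHS = -174 is not a perfect cube.
Continuing the search up to |y| = 30 finds no solutions either.
No (x, y) in the scanned range satisfies the equation.

No integer solutions with |y| ≤ 30.


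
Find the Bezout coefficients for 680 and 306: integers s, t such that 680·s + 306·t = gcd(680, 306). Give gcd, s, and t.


Euclidean algorithm on (680, 306) — divide until remainder is 0:
  680 = 2 · 306 + 68
  306 = 4 · 68 + 34
  68 = 2 · 34 + 0
gcd(680, 306) = 34.
Track Bezout coefficients alongside the remainders: start with r₀ = 680 = a·1 + b·0 (s = 1, t = 0) and r₁ = 306 = a·0 + b·1 (s = 0, t = 1); each new remainder r_{k+1} = r_{k-1} − q_k·r_k inherits s_{k+1} = s_{k-1} − q_k·s_k, t_{k+1} = t_{k-1} − q_k·t_k, so r_k = a·s_k + b·t_k at every step:
  q = 2: r = 68, s = 1 − 2·0 = 1, t = 0 − 2·1 = -2  (check: 680·1 + 306·(-2) = 68)
  q = 4: r = 34, s = 0 − 4·1 = -4, t = 1 − 4·(-2) = 9  (check: 680·(-4) + 306·9 = 34)
The row with r = 34 (the gcd) gives the Bezout coefficients s = -4, t = 9.
Result: 680 · (-4) + 306 · (9) = 34.

gcd(680, 306) = 34; s = -4, t = 9 (check: 680·(-4) + 306·9 = 34).


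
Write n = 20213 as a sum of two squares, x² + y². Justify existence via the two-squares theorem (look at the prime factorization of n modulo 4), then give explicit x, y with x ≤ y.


Step 1: Factor n = 20213 = 17 · 29 · 41.
Step 2: Check the mod-4 condition on each prime factor: 17 ≡ 1 (mod 4), exponent 1; 29 ≡ 1 (mod 4), exponent 1; 41 ≡ 1 (mod 4), exponent 1.
All primes ≡ 3 (mod 4) appear to even exponent (or don't appear), so by the two-squares theorem n IS expressible as a sum of two squares.
Step 3: Build a representation. Here n = 17 · 29 · 41 is a product of primes ≡ 1 (mod 4). Each prime p ≡ 1 (mod 4) is itself a sum of two squares; find a² by testing p − a² for a perfect square:
  17: 17 − 1² = 16 = 4² ⇒ 17 = 1² + 4².
  29: 29 − 1² = 28, 29 − 2² = 25 = 5² ⇒ 29 = 2² + 5².
  41: 41 − 1² = 40, 41 − 2² = 37, 41 − 3² = 32, 41 − 4² = 25 = 5² ⇒ 41 = 4² + 5².
  Combine using the Brahmagupta–Fibonacci identity (a² + b²)(c² + d²) = (ac − bd)² + (ad + bc)² = (ac + bd)² + (ad − bc)²:
  17 · 29 = 493: from (1² + 4²)(2² + 5²), take (1·2 − 4·5, 1·5 + 4·2) = (2 − 20, 5 + 8) = (-18, 13); dropping signs (only squares matter) gives (18, 13); check 18² + 13² = 324 + 169 = 493 ✓.
  493 · 41 = 20213: from (18² + 13²)(4² + 5²), take (18·4 − 13·5, 18·5 + 13·4) = (72 − 65, 90 + 52) = (7, 142); check 7² + 142² = 49 + 20164 = 20213 ✓.
Step 4: Order so x ≤ y and verify: 7² + 142² = 49 + 20164 = 20213 = n. ✓

n = 20213 = 7² + 142² (one valid representation with x ≤ y).


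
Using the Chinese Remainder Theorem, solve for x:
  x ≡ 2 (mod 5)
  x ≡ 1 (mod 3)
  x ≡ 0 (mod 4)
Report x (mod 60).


Moduli 5, 3, 4 are pairwise coprime; by CRT there is a unique solution modulo M = 5 · 3 · 4 = 60.
Solve pairwise, accumulating the modulus:
  Start with x ≡ 2 (mod 5).
  Combine with x ≡ 1 (mod 3): since gcd(5, 3) = 1, we get a unique residue mod 15.
    Write x = 2 + 5·t and substitute into x ≡ 1 (mod 3): 5·t ≡ 1 − 2 = -1 (mod 3).
    Reduce coefficients mod 3: 2·t ≡ 2 (mod 3).
    The inverse of 2 mod 3 is 2 (since 2·2 = 4 = 1·3 + 1), so t ≡ 2·2 = 4 ≡ 1 (mod 3).
    Then x = 2 + 5·1 = 7, valid modulo lcm(5, 3) = 15: x ≡ 7 (mod 15).
  Combine with x ≡ 0 (mod 4): since gcd(15, 4) = 1, we get a unique residue mod 60.
    Write x = 7 + 15·t and substitute into x ≡ 0 (mod 4): 15·t ≡ 0 − 7 = -7 (mod 4).
    Reduce coefficients mod 4: 3·t ≡ 1 (mod 4).
    The inverse of 3 mod 4 is 3 (since 3·3 = 9 = 2·4 + 1), so t ≡ 3·1 = 3 ≡ 3 (mod 4).
    Then x = 7 + 15·3 = 52, valid modulo lcm(15, 4) = 60: x ≡ 52 (mod 60).
Verify: 52 mod 5 = 2 ✓, 52 mod 3 = 1 ✓, 52 mod 4 = 0 ✓.

x ≡ 52 (mod 60).


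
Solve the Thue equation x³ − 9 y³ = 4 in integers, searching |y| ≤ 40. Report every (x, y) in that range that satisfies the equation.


The equation is x³ - 9y³ = 4. For fixed y, x³ = 9·y³ + 4, so a solution requires the RHS to be a perfect cube.
Strategy: iterate y from -40 to 40, compute RHS = 9·y³ + 4, and check whether it is a (positive or negative) perfect cube.
Check small values of y:
  y = 0: RHS = 4 is not a perfect cube.
  y = 1: RHS = 13 is not a perfect cube.
  y = -1: RHS = -5 is not a perfect cube.
  y = 2: RHS = 76 is not a perfect cube.
  y = -2: RHS = -68 is not a perfect cube.
  y = 3: RHS = 247 is not a perfect cube.
  y = -3: RHS = -239 is not a perfect cube.
Continuing the search up to |y| = 40 finds no solutions either.
No (x, y) in the scanned range satisfies the equation.

No integer solutions with |y| ≤ 40.


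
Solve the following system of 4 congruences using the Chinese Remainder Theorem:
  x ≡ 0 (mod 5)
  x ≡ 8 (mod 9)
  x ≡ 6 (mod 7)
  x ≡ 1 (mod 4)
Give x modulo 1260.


Product of moduli M = 5 · 9 · 7 · 4 = 1260.
Merge one congruence at a time:
  Start: x ≡ 0 (mod 5).
  Combine with x ≡ 8 (mod 9); new modulus lcm = 45.
    Write x = 0 + 5·t and substitute into x ≡ 8 (mod 9): 5·t ≡ 8 − 0 = 8 (mod 9).
    The inverse of 5 mod 9 is 2 (since 5·2 = 10 = 1·9 + 1), so t ≡ 2·8 = 16 ≡ 7 (mod 9).
    Then x = 0 + 5·7 = 35, valid modulo lcm(5, 9) = 45: x ≡ 35 (mod 45).
  Combine with x ≡ 6 (mod 7); new modulus lcm = 315.
    Write x = 35 + 45·t and substitute into x ≡ 6 (mod 7): 45·t ≡ 6 − 35 = -29 (mod 7).
    Reduce coefficients mod 7: 3·t ≡ 6 (mod 7).
    The inverse of 3 mod 7 is 5 (since 3·5 = 15 = 2·7 + 1), so t ≡ 5·6 = 30 ≡ 2 (mod 7).
    Then x = 35 + 45·2 = 125, valid modulo lcm(45, 7) = 315: x ≡ 125 (mod 315).
  Combine with x ≡ 1 (mod 4); new modulus lcm = 1260.
    Write x = 125 + 315·t and substitute into x ≡ 1 (mod 4): 315·t ≡ 1 − 125 = -124 (mod 4).
    Reduce coefficients mod 4: 3·t ≡ 0 (mod 4).
    The inverse of 3 mod 4 is 3 (since 3·3 = 9 = 2·4 + 1), so t ≡ 3·0 = 0 ≡ 0 (mod 4).
    Then x = 125 + 315·0 = 125, valid modulo lcm(315, 4) = 1260: x ≡ 125 (mod 1260).
Verify against each original: 125 mod 5 = 0, 125 mod 9 = 8, 125 mod 7 = 6, 125 mod 4 = 1.

x ≡ 125 (mod 1260).


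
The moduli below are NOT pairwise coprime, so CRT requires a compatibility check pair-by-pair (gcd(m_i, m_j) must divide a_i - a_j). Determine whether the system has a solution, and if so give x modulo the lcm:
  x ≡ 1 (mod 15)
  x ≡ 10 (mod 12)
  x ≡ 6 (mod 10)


Moduli 15, 12, 10 are not pairwise coprime, so CRT works modulo lcm(m_i) when all pairwise compatibility conditions hold.
Pairwise compatibility: gcd(m_i, m_j) must divide a_i - a_j for every pair.
Merge one congruence at a time:
  Start: x ≡ 1 (mod 15).
  Combine with x ≡ 10 (mod 12): gcd(15, 12) = 3; 10 - 1 = 9, which IS divisible by 3, so compatible.
    Write x = 1 + 15·t and substitute into x ≡ 10 (mod 12): 15·t ≡ 10 − 1 = 9 (mod 12).
    Divide the congruence (and modulus) by g = 3: 5·t ≡ 3 (mod 4).
    Reduce coefficients mod 4: 1·t ≡ 3 (mod 4).
    So t ≡ 3 (mod 4).
    Then x = 1 + 15·3 = 46, valid modulo lcm(15, 12) = 60: x ≡ 46 (mod 60).
  Combine with x ≡ 6 (mod 10): gcd(60, 10) = 10; 6 - 46 = -40, which IS divisible by 10, so compatible.
    Write x = 46 + 60·t and substitute into x ≡ 6 (mod 10): 60·t ≡ 6 − 46 = -40 (mod 10).
    Divide the congruence (and modulus) by g = 10: 6·t ≡ -4 (mod 1).
    Modulo 1 every t works; take t = 0.
    Then x = 46 + 60·0 = 46, valid modulo lcm(60, 10) = 60: x ≡ 46 (mod 60).
Verify: 46 mod 15 = 1, 46 mod 12 = 10, 46 mod 10 = 6.

x ≡ 46 (mod 60).


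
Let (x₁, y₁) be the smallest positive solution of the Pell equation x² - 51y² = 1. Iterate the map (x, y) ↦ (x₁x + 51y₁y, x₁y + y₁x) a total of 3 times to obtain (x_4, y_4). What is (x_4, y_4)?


Step 1: Find the fundamental solution (x₁, y₁) of x² - 51y² = 1.
  Expand √51 as a continued fraction. a₀ = ⌊√51⌋ = 7; iterate m_{k+1} = d_k·a_k − m_k, d_{k+1} = (51 − m_{k+1}²)/d_k, a_{k+1} = ⌊(a₀ + m_{k+1})/d_{k+1}⌋ (starting m₀ = 0, d₀ = 1), with convergents p_k = a_k·p_{k-1} + p_{k-2}, q_k = a_k·q_{k-1} + q_{k-2} (p₋₁ = 1, q₋₁ = 0):
  k = 0: a₀ = 7; p₀/q₀ = 7/1; p₀² − 51·q₀² = 49 − 51 = -2.
  k = 1: m = 7, d = 2, a = ⌊(7 + 7)/2⌋ = 7; p/q = (7·7 + 1)/(7·1 + 0) = 50/7; p² − 51·q² = 2500 − 2499 = 1.
  The first convergent with p² − 51·q² = 1 gives the fundamental solution (x₁, y₁) = (50, 7).
Step 2: Apply the recurrence (x_{n+1}, y_{n+1}) = (x₁x_n + 51y₁y_n, x₁y_n + y₁x_n) repeatedly.
  From (x_1, y_1) = (50, 7): x_2 = 50·50 + 51·7·7 = 4999; y_2 = 50·7 + 7·50 = 700.
  From (x_2, y_2) = (4999, 700): x_3 = 50·4999 + 51·7·700 = 499850; y_3 = 50·700 + 7·4999 = 69993.
  From (x_3, y_3) = (499850, 69993): x_4 = 50·499850 + 51·7·69993 = 49980001; y_4 = 50·69993 + 7·499850 = 6998600.
Step 3: Verify x_4² - 51·y_4² = 2498000499960001 - 2498000499960000 = 1 (should be 1). ✓

(x_1, y_1) = (50, 7); (x_4, y_4) = (49980001, 6998600).


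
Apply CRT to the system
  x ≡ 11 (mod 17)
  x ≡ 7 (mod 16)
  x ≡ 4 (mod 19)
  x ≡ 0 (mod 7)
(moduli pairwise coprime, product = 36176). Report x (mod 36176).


Product of moduli M = 17 · 16 · 19 · 7 = 36176.
Merge one congruence at a time:
  Start: x ≡ 11 (mod 17).
  Combine with x ≡ 7 (mod 16); new modulus lcm = 272.
    Write x = 11 + 17·t and substitute into x ≡ 7 (mod 16): 17·t ≡ 7 − 11 = -4 (mod 16).
    Reduce coefficients mod 16: 1·t ≡ 12 (mod 16).
    So t ≡ 12 (mod 16).
    Then x = 11 + 17·12 = 215, valid modulo lcm(17, 16) = 272: x ≡ 215 (mod 272).
  Combine with x ≡ 4 (mod 19); new modulus lcm = 5168.
    Write x = 215 + 272·t and substitute into x ≡ 4 (mod 19): 272·t ≡ 4 − 215 = -211 (mod 19).
    Reduce coefficients mod 19: 6·t ≡ 17 (mod 19).
    The inverse of 6 mod 19 is 16 (since 6·16 = 96 = 5·19 + 1), so t ≡ 16·17 = 272 ≡ 6 (mod 19).
    Then x = 215 + 272·6 = 1847, valid modulo lcm(272, 19) = 5168: x ≡ 1847 (mod 5168).
  Combine with x ≡ 0 (mod 7); new modulus lcm = 36176.
    Write x = 1847 + 5168·t and substitute into x ≡ 0 (mod 7): 5168·t ≡ 0 − 1847 = -1847 (mod 7).
    Reduce coefficients mod 7: 2·t ≡ 1 (mod 7).
    The inverse of 2 mod 7 is 4 (since 2·4 = 8 = 1·7 + 1), so t ≡ 4·1 = 4 ≡ 4 (mod 7).
    Then x = 1847 + 5168·4 = 22519, valid modulo lcm(5168, 7) = 36176: x ≡ 22519 (mod 36176).
Verify against each original: 22519 mod 17 = 11, 22519 mod 16 = 7, 22519 mod 19 = 4, 22519 mod 7 = 0.

x ≡ 22519 (mod 36176).


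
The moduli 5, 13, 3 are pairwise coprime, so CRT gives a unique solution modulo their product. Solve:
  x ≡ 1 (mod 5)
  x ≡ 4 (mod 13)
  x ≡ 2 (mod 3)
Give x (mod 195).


Moduli 5, 13, 3 are pairwise coprime; by CRT there is a unique solution modulo M = 5 · 13 · 3 = 195.
Solve pairwise, accumulating the modulus:
  Start with x ≡ 1 (mod 5).
  Combine with x ≡ 4 (mod 13): since gcd(5, 13) = 1, we get a unique residue mod 65.
    Write x = 1 + 5·t and substitute into x ≡ 4 (mod 13): 5·t ≡ 4 − 1 = 3 (mod 13).
    The inverse of 5 mod 13 is 8 (since 5·8 = 40 = 3·13 + 1), so t ≡ 8·3 = 24 ≡ 11 (mod 13).
    Then x = 1 + 5·11 = 56, valid modulo lcm(5, 13) = 65: x ≡ 56 (mod 65).
  Combine with x ≡ 2 (mod 3): since gcd(65, 3) = 1, we get a unique residue mod 195.
    Write x = 56 + 65·t and substitute into x ≡ 2 (mod 3): 65·t ≡ 2 − 56 = -54 (mod 3).
    Reduce coefficients mod 3: 2·t ≡ 0 (mod 3).
    The inverse of 2 mod 3 is 2 (since 2·2 = 4 = 1·3 + 1), so t ≡ 2·0 = 0 ≡ 0 (mod 3).
    Then x = 56 + 65·0 = 56, valid modulo lcm(65, 3) = 195: x ≡ 56 (mod 195).
Verify: 56 mod 5 = 1 ✓, 56 mod 13 = 4 ✓, 56 mod 3 = 2 ✓.

x ≡ 56 (mod 195).


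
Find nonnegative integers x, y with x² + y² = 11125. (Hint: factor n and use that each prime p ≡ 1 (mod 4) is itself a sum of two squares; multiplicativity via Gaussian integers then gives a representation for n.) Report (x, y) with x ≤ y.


Step 1: Factor n = 11125 = 5^3 · 89.
Step 2: Check the mod-4 condition on each prime factor: 5 ≡ 1 (mod 4), exponent 3; 89 ≡ 1 (mod 4), exponent 1.
All primes ≡ 3 (mod 4) appear to even exponent (or don't appear), so by the two-squares theorem n IS expressible as a sum of two squares.
Step 3: Build a representation. Group n = k² · m with k = 5 and m = 5 · 89 = 445 (a product of primes ≡ 1 (mod 4)); a representation of m scales to one of n via (k·x)² + (k·y)² = k²(x² + y²). Each prime p ≡ 1 (mod 4) is itself a sum of two squares; find a² by testing p − a² for a perfect square:
  5: 5 − 1² = 4 = 2² ⇒ 5 = 1² + 2².
  89: 89 − 1² = 88, 89 − 2² = 85, 89 − 3² = 80, 89 − 4² = 73, 89 − 5² = 64 = 8² ⇒ 89 = 5² + 8².
  Combine using the Brahmagupta–Fibonacci identity (a² + b²)(c² + d²) = (ac − bd)² + (ad + bc)² = (ac + bd)² + (ad − bc)²:
  5 · 89 = 445: from (1² + 2²)(5² + 8²), take (1·5 − 2·8, 1·8 + 2·5) = (5 − 16, 8 + 10) = (-11, 18); dropping signs (only squares matter) gives (11, 18); check 11² + 18² = 121 + 324 = 445 ✓.
  Scale by k = 5: (5·11, 5·18) = (55, 90).
Step 4: Order so x ≤ y and verify: 55² + 90² = 3025 + 8100 = 11125 = n. ✓

n = 11125 = 55² + 90² (one valid representation with x ≤ y).


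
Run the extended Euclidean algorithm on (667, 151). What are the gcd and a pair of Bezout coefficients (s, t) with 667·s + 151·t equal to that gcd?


Euclidean algorithm on (667, 151) — divide until remainder is 0:
  667 = 4 · 151 + 63
  151 = 2 · 63 + 25
  63 = 2 · 25 + 13
  25 = 1 · 13 + 12
  13 = 1 · 12 + 1
  12 = 12 · 1 + 0
gcd(667, 151) = 1.
Track Bezout coefficients alongside the remainders: start with r₀ = 667 = a·1 + b·0 (s = 1, t = 0) and r₁ = 151 = a·0 + b·1 (s = 0, t = 1); each new remainder r_{k+1} = r_{k-1} − q_k·r_k inherits s_{k+1} = s_{k-1} − q_k·s_k, t_{k+1} = t_{k-1} − q_k·t_k, so r_k = a·s_k + b·t_k at every step:
  q = 4: r = 63, s = 1 − 4·0 = 1, t = 0 − 4·1 = -4  (check: 667·1 + 151·(-4) = 63)
  q = 2: r = 25, s = 0 − 2·1 = -2, t = 1 − 2·(-4) = 9  (check: 667·(-2) + 151·9 = 25)
  q = 2: r = 13, s = 1 − 2·(-2) = 5, t = -4 − 2·9 = -22  (check: 667·5 + 151·(-22) = 13)
  q = 1: r = 12, s = -2 − 1·5 = -7, t = 9 − 1·(-22) = 31  (check: 667·(-7) + 151·31 = 12)
  q = 1: r = 1, s = 5 − 1·(-7) = 12, t = -22 − 1·31 = -53  (check: 667·12 + 151·(-53) = 1)
The row with r = 1 (the gcd) gives the Bezout coefficients s = 12, t = -53.
Result: 667 · (12) + 151 · (-53) = 1.

gcd(667, 151) = 1; s = 12, t = -53 (check: 667·12 + 151·(-53) = 1).


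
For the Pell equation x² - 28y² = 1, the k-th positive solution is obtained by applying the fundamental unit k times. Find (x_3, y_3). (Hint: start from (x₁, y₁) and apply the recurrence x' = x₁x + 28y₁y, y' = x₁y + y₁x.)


Step 1: Find the fundamental solution (x₁, y₁) of x² - 28y² = 1.
  Expand √28 as a continued fraction. a₀ = ⌊√28⌋ = 5; iterate m_{k+1} = d_k·a_k − m_k, d_{k+1} = (28 − m_{k+1}²)/d_k, a_{k+1} = ⌊(a₀ + m_{k+1})/d_{k+1}⌋ (starting m₀ = 0, d₀ = 1), with convergents p_k = a_k·p_{k-1} + p_{k-2}, q_k = a_k·q_{k-1} + q_{k-2} (p₋₁ = 1, q₋₁ = 0):
  k = 0: a₀ = 5; p₀/q₀ = 5/1; p₀² − 28·q₀² = 25 − 28 = -3.
  k = 1: m = 5, d = 3, a = ⌊(5 + 5)/3⌋ = 3; p/q = (3·5 + 1)/(3·1 + 0) = 16/3; p² − 28·q² = 256 − 252 = 4.
  k = 2: m = 4, d = 4, a = ⌊(5 + 4)/4⌋ = 2; p/q = (2·16 + 5)/(2·3 + 1) = 37/7; p² − 28·q² = 1369 − 1372 = -3.
  k = 3: m = 4, d = 3, a = ⌊(5 + 4)/3⌋ = 3; p/q = (3·37 + 16)/(3·7 + 3) = 127/24; p² − 28·q² = 16129 − 16128 = 1.
  The first convergent with p² − 28·q² = 1 gives the fundamental solution (x₁, y₁) = (127, 24).
Step 2: Apply the recurrence (x_{n+1}, y_{n+1}) = (x₁x_n + 28y₁y_n, x₁y_n + y₁x_n) repeatedly.
  From (x_1, y_1) = (127, 24): x_2 = 127·127 + 28·24·24 = 32257; y_2 = 127·24 + 24·127 = 6096.
  From (x_2, y_2) = (32257, 6096): x_3 = 127·32257 + 28·24·6096 = 8193151; y_3 = 127·6096 + 24·32257 = 1548360.
Step 3: Verify x_3² - 28·y_3² = 67127723308801 - 67127723308800 = 1 (should be 1). ✓

(x_1, y_1) = (127, 24); (x_3, y_3) = (8193151, 1548360).


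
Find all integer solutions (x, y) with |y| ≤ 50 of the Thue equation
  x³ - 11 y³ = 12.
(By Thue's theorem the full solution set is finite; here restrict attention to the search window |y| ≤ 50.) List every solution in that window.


The equation is x³ - 11y³ = 12. For fixed y, x³ = 11·y³ + 12, so a solution requires the RHS to be a perfect cube.
Strategy: iterate y from -50 to 50, compute RHS = 11·y³ + 12, and check whether it is a (positive or negative) perfect cube.
Check small values of y:
  y = 0: RHS = 12 is not a perfect cube.
  y = 1: RHS = 23 is not a perfect cube.
  y = -1: RHS = 1 = (1)³ ⇒ x = 1 works.
  y = 2: RHS = 100 is not a perfect cube.
  y = -2: RHS = -76 is not a perfect cube.
  y = 3: RHS = 309 is not a perfect cube.
  y = -3: RHS = -285 is not a perfect cube.
Continuing the search up to |y| = 50 finds no further solutions beyond those listed.
Collected solutions: (1, -1).

Solutions (with |y| ≤ 50): (1, -1).


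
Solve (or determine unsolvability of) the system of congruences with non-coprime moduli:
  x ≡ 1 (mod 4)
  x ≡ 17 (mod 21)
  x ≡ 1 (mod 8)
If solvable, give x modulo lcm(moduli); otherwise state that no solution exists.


Moduli 4, 21, 8 are not pairwise coprime, so CRT works modulo lcm(m_i) when all pairwise compatibility conditions hold.
Pairwise compatibility: gcd(m_i, m_j) must divide a_i - a_j for every pair.
Merge one congruence at a time:
  Start: x ≡ 1 (mod 4).
  Combine with x ≡ 17 (mod 21): gcd(4, 21) = 1; 17 - 1 = 16, which IS divisible by 1, so compatible.
    Write x = 1 + 4·t and substitute into x ≡ 17 (mod 21): 4·t ≡ 17 − 1 = 16 (mod 21).
    The inverse of 4 mod 21 is 16 (since 4·16 = 64 = 3·21 + 1), so t ≡ 16·16 = 256 ≡ 4 (mod 21).
    Then x = 1 + 4·4 = 17, valid modulo lcm(4, 21) = 84: x ≡ 17 (mod 84).
  Combine with x ≡ 1 (mod 8): gcd(84, 8) = 4; 1 - 17 = -16, which IS divisible by 4, so compatible.
    Write x = 17 + 84·t and substitute into x ≡ 1 (mod 8): 84·t ≡ 1 − 17 = -16 (mod 8).
    Divide the congruence (and modulus) by g = 4: 21·t ≡ -4 (mod 2).
    Reduce coefficients mod 2: 1·t ≡ 0 (mod 2).
    So t ≡ 0 (mod 2).
    Then x = 17 + 84·0 = 17, valid modulo lcm(84, 8) = 168: x ≡ 17 (mod 168).
Verify: 17 mod 4 = 1, 17 mod 21 = 17, 17 mod 8 = 1.

x ≡ 17 (mod 168).


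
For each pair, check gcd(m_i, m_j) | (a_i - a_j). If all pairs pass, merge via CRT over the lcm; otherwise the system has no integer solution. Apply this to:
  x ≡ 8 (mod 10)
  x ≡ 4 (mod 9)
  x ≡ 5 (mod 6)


Moduli 10, 9, 6 are not pairwise coprime, so CRT works modulo lcm(m_i) when all pairwise compatibility conditions hold.
Pairwise compatibility: gcd(m_i, m_j) must divide a_i - a_j for every pair.
Merge one congruence at a time:
  Start: x ≡ 8 (mod 10).
  Combine with x ≡ 4 (mod 9): gcd(10, 9) = 1; 4 - 8 = -4, which IS divisible by 1, so compatible.
    Write x = 8 + 10·t and substitute into x ≡ 4 (mod 9): 10·t ≡ 4 − 8 = -4 (mod 9).
    Reduce coefficients mod 9: 1·t ≡ 5 (mod 9).
    So t ≡ 5 (mod 9).
    Then x = 8 + 10·5 = 58, valid modulo lcm(10, 9) = 90: x ≡ 58 (mod 90).
  Combine with x ≡ 5 (mod 6): gcd(90, 6) = 6, and 5 - 58 = -53 is NOT divisible by 6.
    ⇒ system is inconsistent (no integer solution).

No solution (the system is inconsistent).


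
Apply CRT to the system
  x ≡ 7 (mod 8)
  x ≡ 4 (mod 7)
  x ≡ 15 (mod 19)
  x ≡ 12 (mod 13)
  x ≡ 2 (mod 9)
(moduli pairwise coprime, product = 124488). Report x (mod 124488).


Product of moduli M = 8 · 7 · 19 · 13 · 9 = 124488.
Merge one congruence at a time:
  Start: x ≡ 7 (mod 8).
  Combine with x ≡ 4 (mod 7); new modulus lcm = 56.
    Write x = 7 + 8·t and substitute into x ≡ 4 (mod 7): 8·t ≡ 4 − 7 = -3 (mod 7).
    Reduce coefficients mod 7: 1·t ≡ 4 (mod 7).
    So t ≡ 4 (mod 7).
    Then x = 7 + 8·4 = 39, valid modulo lcm(8, 7) = 56: x ≡ 39 (mod 56).
  Combine with x ≡ 15 (mod 19); new modulus lcm = 1064.
    Write x = 39 + 56·t and substitute into x ≡ 15 (mod 19): 56·t ≡ 15 − 39 = -24 (mod 19).
    Reduce coefficients mod 19: 18·t ≡ 14 (mod 19).
    The inverse of 18 mod 19 is 18 (since 18·18 = 324 = 17·19 + 1), so t ≡ 18·14 = 252 ≡ 5 (mod 19).
    Then x = 39 + 56·5 = 319, valid modulo lcm(56, 19) = 1064: x ≡ 319 (mod 1064).
  Combine with x ≡ 12 (mod 13); new modulus lcm = 13832.
    Write x = 319 + 1064·t and substitute into x ≡ 12 (mod 13): 1064·t ≡ 12 − 319 = -307 (mod 13).
    Reduce coefficients mod 13: 11·t ≡ 5 (mod 13).
    The inverse of 11 mod 13 is 6 (since 11·6 = 66 = 5·13 + 1), so t ≡ 6·5 = 30 ≡ 4 (mod 13).
    Then x = 319 + 1064·4 = 4575, valid modulo lcm(1064, 13) = 13832: x ≡ 4575 (mod 13832).
  Combine with x ≡ 2 (mod 9); new modulus lcm = 124488.
    Write x = 4575 + 13832·t and substitute into x ≡ 2 (mod 9): 13832·t ≡ 2 − 4575 = -4573 (mod 9).
    Reduce coefficients mod 9: 8·t ≡ 8 (mod 9).
    The inverse of 8 mod 9 is 8 (since 8·8 = 64 = 7·9 + 1), so t ≡ 8·8 = 64 ≡ 1 (mod 9).
    Then x = 4575 + 13832·1 = 18407, valid modulo lcm(13832, 9) = 124488: x ≡ 18407 (mod 124488).
Verify against each original: 18407 mod 8 = 7, 18407 mod 7 = 4, 18407 mod 19 = 15, 18407 mod 13 = 12, 18407 mod 9 = 2.

x ≡ 18407 (mod 124488).


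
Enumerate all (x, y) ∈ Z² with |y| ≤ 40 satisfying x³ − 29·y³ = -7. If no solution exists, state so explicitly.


The equation is x³ - 29y³ = -7. For fixed y, x³ = 29·y³ − 7, so a solution requires the RHS to be a perfect cube.
Strategy: iterate y from -40 to 40, compute RHS = 29·y³ − 7, and check whether it is a (positive or negative) perfect cube.
Check small values of y:
  y = 0: RHS = -7 is not a perfect cube.
  y = 1: RHS = 22 is not a perfect cube.
  y = -1: RHS = -36 is not a perfect cube.
  y = 2: RHS = 225 is not a perfect cube.
  y = -2: RHS = -239 is not a perfect cube.
  y = 3: RHS = 776 is not a perfect cube.
  y = -3: RHS = -790 is not a perfect cube.
Continuing the search up to |y| = 40 finds no solutions either.
No (x, y) in the scanned range satisfies the equation.

No integer solutions with |y| ≤ 40.
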